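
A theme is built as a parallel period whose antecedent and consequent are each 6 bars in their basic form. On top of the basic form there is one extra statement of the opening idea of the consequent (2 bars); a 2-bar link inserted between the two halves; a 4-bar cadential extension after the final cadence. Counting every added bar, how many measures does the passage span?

Basic parallel period: 6 + 6 = 12 bars.
12 (basic form) + 2 (extra statement) + 2 (link) + 4 (cadential extension) = 20.

20 measures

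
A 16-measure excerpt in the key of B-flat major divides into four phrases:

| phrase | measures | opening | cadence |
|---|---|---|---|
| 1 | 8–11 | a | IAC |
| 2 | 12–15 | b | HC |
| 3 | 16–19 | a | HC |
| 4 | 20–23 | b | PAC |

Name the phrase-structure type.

parallel double period

Four phrases in two halves: the first half (mm. 8-15) ends with a half cadence, the second (mm. 16-23) with a perfect authentic cadence — a large antecedent–consequent pair, i.e. a double period.
Phrase 3 begins with the same material as phrase 1, making it parallel.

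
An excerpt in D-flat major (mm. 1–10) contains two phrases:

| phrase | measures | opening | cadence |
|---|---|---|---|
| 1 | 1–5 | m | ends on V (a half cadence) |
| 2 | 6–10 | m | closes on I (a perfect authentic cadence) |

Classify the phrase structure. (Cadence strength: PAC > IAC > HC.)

parallel period

Phrase 1 ends with a half cadence (weaker) and phrase 2 with a perfect authentic cadence (stronger): antecedent + consequent = a period.
The two phrases open with the same material (m / m), so the period is parallel.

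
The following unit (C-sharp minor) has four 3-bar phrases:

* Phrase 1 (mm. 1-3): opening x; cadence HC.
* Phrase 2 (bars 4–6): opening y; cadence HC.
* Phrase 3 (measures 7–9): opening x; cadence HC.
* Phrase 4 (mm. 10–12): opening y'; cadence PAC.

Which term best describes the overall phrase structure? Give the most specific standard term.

parallel double period

Four phrases in two halves: the first half (mm. 1-6) ends with a half cadence, the second (mm. 7-12) with a perfect authentic cadence — a large antecedent–consequent pair, i.e. a double period.
Phrase 3 begins with the same material as phrase 1, making it parallel.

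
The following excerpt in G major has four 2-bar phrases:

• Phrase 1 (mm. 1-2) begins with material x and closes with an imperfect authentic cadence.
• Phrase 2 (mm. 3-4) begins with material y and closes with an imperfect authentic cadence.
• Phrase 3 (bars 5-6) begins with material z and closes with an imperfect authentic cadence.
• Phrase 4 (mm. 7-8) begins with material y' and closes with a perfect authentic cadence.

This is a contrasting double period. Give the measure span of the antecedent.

measures 1–4

In a double period the first pair of phrases (ending imperfect authentic cadence) is the large antecedent and the second pair (ending perfect authentic cadence) is the large consequent; the antecedent is measures 1–4.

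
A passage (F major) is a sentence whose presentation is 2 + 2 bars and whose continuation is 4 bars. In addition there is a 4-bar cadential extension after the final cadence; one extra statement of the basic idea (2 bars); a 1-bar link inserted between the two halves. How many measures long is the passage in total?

Basic sentence: 2 + 2 + 4 = 8 bars.
8 (basic form) + 4 (cadential extension) + 2 (extra statement) + 1 (link) = 15.

15 measures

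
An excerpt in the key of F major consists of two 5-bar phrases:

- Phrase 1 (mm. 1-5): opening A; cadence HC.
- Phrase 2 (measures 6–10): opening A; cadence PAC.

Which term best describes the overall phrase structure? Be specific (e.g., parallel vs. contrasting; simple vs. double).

Phrase 1 ends with a half cadence (weaker) and phrase 2 with a perfect authentic cadence (stronger): antecedent + consequent = a period.
The two phrases open with the same material (A / A), so the period is parallel.

parallel period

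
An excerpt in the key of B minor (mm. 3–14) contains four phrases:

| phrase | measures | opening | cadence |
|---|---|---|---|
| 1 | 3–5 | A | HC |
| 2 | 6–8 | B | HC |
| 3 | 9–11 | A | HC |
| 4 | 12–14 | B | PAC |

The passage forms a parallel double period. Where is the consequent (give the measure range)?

In a double period the four phrases pair into a large antecedent (phrases 1–2, ending half cadence) and a large consequent (phrases 3–4, ending perfect authentic cadence). The consequent spans mm. 9–14.

measures 9–14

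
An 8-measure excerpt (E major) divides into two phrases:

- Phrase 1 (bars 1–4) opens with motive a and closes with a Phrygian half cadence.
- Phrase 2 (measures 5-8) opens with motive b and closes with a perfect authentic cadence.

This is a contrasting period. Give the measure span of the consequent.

measures 5–8

The phrase ending with the weaker cadence (Phrygian half cadence) is the antecedent; the one ending more conclusively (perfect authentic cadence) is the consequent. The consequent is measures 5–8.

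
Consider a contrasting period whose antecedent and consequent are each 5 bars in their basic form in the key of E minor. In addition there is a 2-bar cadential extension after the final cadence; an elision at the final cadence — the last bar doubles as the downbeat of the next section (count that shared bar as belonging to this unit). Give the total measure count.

12 measures

Basic contrasting period: 5 + 5 = 10 bars.
10 (basic form) + 2 (cadential extension) = 12.
The elision shares a bar with the next section but does not change this unit's count.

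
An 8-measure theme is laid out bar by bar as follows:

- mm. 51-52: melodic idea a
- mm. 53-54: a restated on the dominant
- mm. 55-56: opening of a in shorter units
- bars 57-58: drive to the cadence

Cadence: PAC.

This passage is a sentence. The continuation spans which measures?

After the presentation (mm. 51-54), the continuation covers the fragmentation through the cadence: mm. 55–58.

measures 55–58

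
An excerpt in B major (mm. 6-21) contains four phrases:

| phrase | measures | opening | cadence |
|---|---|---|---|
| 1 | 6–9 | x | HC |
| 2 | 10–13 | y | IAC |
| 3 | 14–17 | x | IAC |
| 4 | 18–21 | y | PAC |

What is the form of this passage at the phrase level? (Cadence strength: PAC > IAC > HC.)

parallel double period

Four phrases in two halves: the first half (bars 6–13) ends with an imperfect authentic cadence, the second (mm. 14-21) with a perfect authentic cadence — a large antecedent–consequent pair, i.e. a double period.
Phrase 3 begins with the same material as phrase 1, making it parallel.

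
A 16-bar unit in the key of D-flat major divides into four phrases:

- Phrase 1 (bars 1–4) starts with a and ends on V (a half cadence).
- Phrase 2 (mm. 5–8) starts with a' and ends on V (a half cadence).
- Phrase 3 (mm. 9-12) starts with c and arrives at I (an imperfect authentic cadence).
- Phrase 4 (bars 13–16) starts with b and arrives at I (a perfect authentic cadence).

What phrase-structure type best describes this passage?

contrasting double period

Four phrases in two halves: the first half (bars 1-8) ends with a half cadence, the second (measures 9–16) with a perfect authentic cadence — a large antecedent–consequent pair, i.e. a double period.
Phrase 3 begins with different material from phrase 1, making it contrasting.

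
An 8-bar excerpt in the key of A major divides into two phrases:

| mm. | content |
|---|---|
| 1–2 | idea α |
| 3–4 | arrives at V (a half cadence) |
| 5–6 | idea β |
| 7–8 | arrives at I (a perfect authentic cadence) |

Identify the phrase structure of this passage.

Phrase 1 ends with a half cadence (weaker) and phrase 2 with a perfect authentic cadence (stronger): antecedent + consequent = a period.
The two phrases open with different material (α / β), so the period is contrasting.

contrasting period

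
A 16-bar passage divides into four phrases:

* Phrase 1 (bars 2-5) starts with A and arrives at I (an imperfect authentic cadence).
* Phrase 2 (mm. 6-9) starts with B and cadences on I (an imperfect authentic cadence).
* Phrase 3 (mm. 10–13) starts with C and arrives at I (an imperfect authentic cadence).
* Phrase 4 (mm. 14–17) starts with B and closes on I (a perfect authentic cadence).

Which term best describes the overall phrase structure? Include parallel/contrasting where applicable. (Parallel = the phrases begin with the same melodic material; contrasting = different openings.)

contrasting double period

Four phrases in two halves: the first half (mm. 2–9) ends with an imperfect authentic cadence, the second (mm. 10-17) with a perfect authentic cadence — a large antecedent–consequent pair, i.e. a double period.
Phrase 3 begins with different material from phrase 1, making it contrasting.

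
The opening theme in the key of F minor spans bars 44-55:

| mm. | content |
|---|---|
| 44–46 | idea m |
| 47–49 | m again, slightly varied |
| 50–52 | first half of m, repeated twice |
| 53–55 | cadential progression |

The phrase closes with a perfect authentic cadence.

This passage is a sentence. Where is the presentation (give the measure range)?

The presentation of a sentence is the basic idea (mm. 44-46) plus its repetition (mm. 47–49); the presentation is therefore bars 44-49.

measures 44–49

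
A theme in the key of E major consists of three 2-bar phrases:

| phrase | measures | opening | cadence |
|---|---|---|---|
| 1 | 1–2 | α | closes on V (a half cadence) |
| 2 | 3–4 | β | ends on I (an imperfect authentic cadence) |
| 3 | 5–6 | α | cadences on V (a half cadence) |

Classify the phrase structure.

phrase group

The final phrase closes with a half cadence, which is not stronger than the preceding imperfect authentic cadence; the 3 phrases lack an overall antecedent–consequent design and so form a phrase group.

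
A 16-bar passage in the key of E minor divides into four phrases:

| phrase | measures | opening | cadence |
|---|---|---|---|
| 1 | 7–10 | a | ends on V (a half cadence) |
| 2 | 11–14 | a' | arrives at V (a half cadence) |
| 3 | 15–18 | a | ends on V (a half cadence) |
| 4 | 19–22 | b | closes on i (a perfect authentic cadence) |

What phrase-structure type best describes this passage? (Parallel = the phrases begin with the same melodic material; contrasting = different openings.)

parallel double period

Four phrases in two halves: the first half (bars 7–14) ends with a half cadence, the second (mm. 15–22) with a perfect authentic cadence — a large antecedent–consequent pair, i.e. a double period.
Phrase 3 begins with the same material as phrase 1, making it parallel.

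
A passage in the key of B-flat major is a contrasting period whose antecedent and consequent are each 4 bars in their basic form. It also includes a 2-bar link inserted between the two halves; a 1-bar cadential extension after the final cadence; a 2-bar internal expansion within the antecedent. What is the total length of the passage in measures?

Basic contrasting period: 4 + 4 = 8 bars.
8 (basic form) + 2 (link) + 1 (cadential extension) + 2 (internal expansion) = 13.

13 measures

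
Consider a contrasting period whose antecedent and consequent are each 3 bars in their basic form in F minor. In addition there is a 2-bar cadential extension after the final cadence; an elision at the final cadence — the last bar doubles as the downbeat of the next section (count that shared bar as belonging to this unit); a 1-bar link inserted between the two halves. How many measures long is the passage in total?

Basic contrasting period: 3 + 3 = 6 bars.
6 (basic form) + 2 (cadential extension) + 1 (link) = 9.
The elision shares a bar with the next section but does not change this unit's count.

9 measures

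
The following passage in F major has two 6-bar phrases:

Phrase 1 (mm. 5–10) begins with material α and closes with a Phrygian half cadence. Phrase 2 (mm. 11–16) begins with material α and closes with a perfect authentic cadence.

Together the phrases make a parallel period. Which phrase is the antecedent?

The phrase ending with the weaker cadence (Phrygian half cadence) is the antecedent; the one ending more conclusively (perfect authentic cadence) is the consequent. The antecedent is phrase 1.

phrase 1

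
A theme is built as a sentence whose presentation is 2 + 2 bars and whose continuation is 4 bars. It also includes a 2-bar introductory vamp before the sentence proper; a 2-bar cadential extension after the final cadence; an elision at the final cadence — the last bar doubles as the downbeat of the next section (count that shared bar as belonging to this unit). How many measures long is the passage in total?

12 measures

Basic sentence: 2 + 2 + 4 = 8 bars.
8 (basic form) + 2 (introduction) + 2 (cadential extension) = 12.
The elision shares a bar with the next section but does not change this unit's count.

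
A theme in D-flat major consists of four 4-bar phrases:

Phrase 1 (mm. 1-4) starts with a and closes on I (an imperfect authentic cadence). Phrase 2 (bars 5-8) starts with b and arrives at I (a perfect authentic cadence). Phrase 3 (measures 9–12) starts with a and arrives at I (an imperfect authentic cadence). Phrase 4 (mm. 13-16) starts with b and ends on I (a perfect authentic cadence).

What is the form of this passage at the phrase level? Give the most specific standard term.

repeated period

The cadence pattern IAC–PAC–IAC–PAC is weak–strong twice, and phrases 3–4 restate phrases 1–2: a period heard twice, not a double period (which would end weakly at phrase 2).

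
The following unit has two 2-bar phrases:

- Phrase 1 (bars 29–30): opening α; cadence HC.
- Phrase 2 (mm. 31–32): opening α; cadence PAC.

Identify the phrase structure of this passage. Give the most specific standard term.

Phrase 1 ends with a half cadence (weaker) and phrase 2 with a perfect authentic cadence (stronger): antecedent + consequent = a period.
The two phrases open with the same material (α / α), so the period is parallel.

parallel period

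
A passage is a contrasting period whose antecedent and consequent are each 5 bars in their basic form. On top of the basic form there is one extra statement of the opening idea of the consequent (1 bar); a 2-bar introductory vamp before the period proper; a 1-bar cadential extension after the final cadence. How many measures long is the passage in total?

Basic contrasting period: 5 + 5 = 10 bars.
10 (basic form) + 1 (extra statement) + 2 (introduction) + 1 (cadential extension) = 14.

14 measures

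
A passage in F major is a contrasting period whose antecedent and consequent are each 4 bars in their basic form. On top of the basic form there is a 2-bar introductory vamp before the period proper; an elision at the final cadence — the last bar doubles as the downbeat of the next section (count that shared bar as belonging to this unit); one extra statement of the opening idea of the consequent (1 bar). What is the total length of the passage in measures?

Basic contrasting period: 4 + 4 = 8 bars.
8 (basic form) + 2 (introduction) + 1 (extra statement) = 11.
The elision shares a bar with the next section but does not change this unit's count.

11 measures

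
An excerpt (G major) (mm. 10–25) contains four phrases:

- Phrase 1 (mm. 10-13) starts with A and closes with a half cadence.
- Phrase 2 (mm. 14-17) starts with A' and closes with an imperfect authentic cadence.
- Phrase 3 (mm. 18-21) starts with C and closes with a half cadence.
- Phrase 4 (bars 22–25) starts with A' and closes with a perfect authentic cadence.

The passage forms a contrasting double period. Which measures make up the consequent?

In a double period the first pair of phrases (ending imperfect authentic cadence) is the large antecedent and the second pair (ending perfect authentic cadence) is the large consequent; the consequent is measures 18–25.

measures 18–25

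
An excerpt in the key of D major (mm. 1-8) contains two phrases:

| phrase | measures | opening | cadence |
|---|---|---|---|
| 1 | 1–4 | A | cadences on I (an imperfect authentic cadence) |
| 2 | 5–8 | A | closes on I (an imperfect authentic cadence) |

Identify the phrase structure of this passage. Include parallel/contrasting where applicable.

repeated phrase

Both phrases have the same opening (A) and the same cadence (imperfect authentic cadence): the second is a restatement, not a consequent, so this is a repeated phrase rather than a period.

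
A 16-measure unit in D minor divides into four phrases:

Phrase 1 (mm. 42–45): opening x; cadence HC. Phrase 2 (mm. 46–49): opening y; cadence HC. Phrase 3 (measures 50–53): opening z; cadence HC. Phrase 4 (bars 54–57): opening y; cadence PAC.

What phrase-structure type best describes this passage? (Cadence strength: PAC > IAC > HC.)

contrasting double period

Four phrases in two halves: the first half (mm. 42-49) ends with a half cadence, the second (measures 50-57) with a perfect authentic cadence — a large antecedent–consequent pair, i.e. a double period.
Phrase 3 begins with different material from phrase 1, making it contrasting.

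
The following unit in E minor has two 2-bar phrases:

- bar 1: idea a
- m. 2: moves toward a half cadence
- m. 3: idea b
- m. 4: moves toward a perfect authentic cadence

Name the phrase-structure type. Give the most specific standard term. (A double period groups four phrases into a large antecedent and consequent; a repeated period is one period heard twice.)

Phrase 1 ends with a half cadence (weaker) and phrase 2 with a perfect authentic cadence (stronger): antecedent + consequent = a period.
The two phrases open with different material (a / b), so the period is contrasting.

contrasting period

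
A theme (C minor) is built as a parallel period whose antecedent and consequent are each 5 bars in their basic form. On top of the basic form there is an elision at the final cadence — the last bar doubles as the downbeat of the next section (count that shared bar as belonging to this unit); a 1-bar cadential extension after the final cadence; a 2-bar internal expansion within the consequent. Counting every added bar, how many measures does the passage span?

13 measures

Basic parallel period: 5 + 5 = 10 bars.
10 (basic form) + 1 (cadential extension) + 2 (internal expansion) = 13.
The elision shares a bar with the next section but does not change this unit's count.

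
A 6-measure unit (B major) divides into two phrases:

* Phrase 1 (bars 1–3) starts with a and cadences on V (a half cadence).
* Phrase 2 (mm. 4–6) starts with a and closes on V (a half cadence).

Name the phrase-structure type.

repeated phrase

Both phrases have the same opening (a) and the same cadence (half cadence): the second is a restatement, not a consequent, so this is a repeated phrase rather than a period.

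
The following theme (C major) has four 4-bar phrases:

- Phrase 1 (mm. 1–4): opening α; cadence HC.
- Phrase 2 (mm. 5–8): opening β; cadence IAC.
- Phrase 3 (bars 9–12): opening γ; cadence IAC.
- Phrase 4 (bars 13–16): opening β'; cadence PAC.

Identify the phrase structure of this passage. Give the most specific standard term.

contrasting double period

Four phrases in two halves: the first half (measures 1–8) ends with an imperfect authentic cadence, the second (mm. 9–16) with a perfect authentic cadence — a large antecedent–consequent pair, i.e. a double period.
Phrase 3 begins with different material from phrase 1, making it contrasting.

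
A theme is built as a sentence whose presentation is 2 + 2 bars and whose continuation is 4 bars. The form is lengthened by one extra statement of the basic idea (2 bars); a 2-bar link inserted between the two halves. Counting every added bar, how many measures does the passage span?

12 measures

Basic sentence: 2 + 2 + 4 = 8 bars.
8 (basic form) + 2 (extra statement) + 2 (link) = 12.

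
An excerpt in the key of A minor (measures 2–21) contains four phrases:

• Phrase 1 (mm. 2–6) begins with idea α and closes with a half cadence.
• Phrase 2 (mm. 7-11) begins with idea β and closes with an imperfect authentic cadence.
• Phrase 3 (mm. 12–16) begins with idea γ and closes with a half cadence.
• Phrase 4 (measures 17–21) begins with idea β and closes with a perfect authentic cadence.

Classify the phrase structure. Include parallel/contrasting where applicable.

contrasting double period

Four phrases in two halves: the first half (mm. 2-11) ends with an imperfect authentic cadence, the second (mm. 12–21) with a perfect authentic cadence — a large antecedent–consequent pair, i.e. a double period.
Phrase 3 begins with different material from phrase 1, making it contrasting.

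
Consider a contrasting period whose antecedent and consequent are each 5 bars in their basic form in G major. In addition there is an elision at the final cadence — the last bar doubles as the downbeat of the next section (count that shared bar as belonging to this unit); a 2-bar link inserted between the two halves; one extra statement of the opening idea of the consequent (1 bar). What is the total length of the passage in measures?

13 measures

Basic contrasting period: 5 + 5 = 10 bars.
10 (basic form) + 2 (link) + 1 (extra statement) = 13.
The elision shares a bar with the next section but does not change this unit's count.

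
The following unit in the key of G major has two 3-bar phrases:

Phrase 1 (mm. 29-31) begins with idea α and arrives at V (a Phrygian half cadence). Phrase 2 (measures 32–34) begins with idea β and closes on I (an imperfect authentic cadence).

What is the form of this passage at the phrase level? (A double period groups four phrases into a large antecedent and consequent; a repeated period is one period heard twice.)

contrasting period

Phrase 1 ends with a Phrygian half cadence (weaker) and phrase 2 with an imperfect authentic cadence (stronger): antecedent + consequent = a period.
The two phrases open with different material (α / β), so the period is contrasting.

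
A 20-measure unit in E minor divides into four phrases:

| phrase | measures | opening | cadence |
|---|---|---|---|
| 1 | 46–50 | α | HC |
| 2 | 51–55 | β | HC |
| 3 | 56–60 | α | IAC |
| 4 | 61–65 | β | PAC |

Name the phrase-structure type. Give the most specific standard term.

Four phrases in two halves: the first half (measures 46-55) ends with a half cadence, the second (mm. 56–65) with a perfect authentic cadence — a large antecedent–consequent pair, i.e. a double period.
Phrase 3 begins with the same material as phrase 1, making it parallel.

parallel double period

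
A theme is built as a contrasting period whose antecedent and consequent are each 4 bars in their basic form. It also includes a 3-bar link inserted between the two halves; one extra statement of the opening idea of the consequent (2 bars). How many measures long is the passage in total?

Basic contrasting period: 4 + 4 = 8 bars.
8 (basic form) + 3 (link) + 2 (extra statement) = 13.

13 measures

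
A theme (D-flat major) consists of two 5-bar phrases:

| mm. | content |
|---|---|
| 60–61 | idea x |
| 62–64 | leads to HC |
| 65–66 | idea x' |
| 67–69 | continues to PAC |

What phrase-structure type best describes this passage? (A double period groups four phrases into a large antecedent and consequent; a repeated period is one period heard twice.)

parallel period

Phrase 1 ends with a half cadence (weaker) and phrase 2 with a perfect authentic cadence (stronger): antecedent + consequent = a period.
The two phrases open with the same material (x / x'), so the period is parallel.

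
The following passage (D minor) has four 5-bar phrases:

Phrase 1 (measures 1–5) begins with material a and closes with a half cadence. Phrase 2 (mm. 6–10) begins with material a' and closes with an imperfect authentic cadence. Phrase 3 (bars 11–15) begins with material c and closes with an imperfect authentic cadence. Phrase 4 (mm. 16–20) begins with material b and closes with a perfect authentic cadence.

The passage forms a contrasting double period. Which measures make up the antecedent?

measures 1–10

In a double period the four phrases pair into a large antecedent (phrases 1–2, ending imperfect authentic cadence) and a large consequent (phrases 3–4, ending perfect authentic cadence). The antecedent spans mm. 1–10.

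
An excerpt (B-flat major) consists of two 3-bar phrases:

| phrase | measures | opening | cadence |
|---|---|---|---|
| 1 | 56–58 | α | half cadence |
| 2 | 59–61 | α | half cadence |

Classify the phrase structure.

Both phrases have the same opening (α) and the same cadence (half cadence): the second is a restatement, not a consequent, so this is a repeated phrase rather than a period.

repeated phrase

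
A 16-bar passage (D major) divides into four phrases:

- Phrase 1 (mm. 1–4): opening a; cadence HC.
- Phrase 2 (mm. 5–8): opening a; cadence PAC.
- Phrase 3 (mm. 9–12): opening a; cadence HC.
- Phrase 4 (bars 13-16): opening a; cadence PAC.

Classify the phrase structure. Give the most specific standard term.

repeated period

The cadence pattern HC–PAC–HC–PAC is weak–strong twice, and phrases 3–4 restate phrases 1–2: a period heard twice, not a double period (which would end weakly at phrase 2).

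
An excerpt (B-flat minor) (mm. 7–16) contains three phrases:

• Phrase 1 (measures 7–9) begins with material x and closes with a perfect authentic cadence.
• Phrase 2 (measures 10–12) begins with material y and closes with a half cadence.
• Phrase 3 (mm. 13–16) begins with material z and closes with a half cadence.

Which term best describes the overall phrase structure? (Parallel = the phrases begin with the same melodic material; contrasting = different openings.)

The final phrase closes with a half cadence, which is not stronger than the preceding half cadence; the 3 phrases lack an overall antecedent–consequent design and so form a phrase group.

phrase group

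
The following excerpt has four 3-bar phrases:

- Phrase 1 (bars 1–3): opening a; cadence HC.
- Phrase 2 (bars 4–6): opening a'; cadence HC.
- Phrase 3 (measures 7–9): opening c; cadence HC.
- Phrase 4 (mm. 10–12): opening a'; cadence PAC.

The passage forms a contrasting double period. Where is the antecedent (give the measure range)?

measures 1–6

In a double period the four phrases pair into a large antecedent (phrases 1–2, ending half cadence) and a large consequent (phrases 3–4, ending perfect authentic cadence). The antecedent spans bars 1–6.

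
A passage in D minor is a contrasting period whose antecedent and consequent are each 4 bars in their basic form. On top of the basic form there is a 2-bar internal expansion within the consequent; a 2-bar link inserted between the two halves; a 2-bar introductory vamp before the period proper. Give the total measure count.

14 measures

Basic contrasting period: 4 + 4 = 8 bars.
8 (basic form) + 2 (internal expansion) + 2 (link) + 2 (introduction) = 14.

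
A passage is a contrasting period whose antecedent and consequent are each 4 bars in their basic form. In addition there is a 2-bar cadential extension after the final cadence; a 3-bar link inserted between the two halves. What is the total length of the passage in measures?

Basic contrasting period: 4 + 4 = 8 bars.
8 (basic form) + 2 (cadential extension) + 3 (link) = 13.

13 measures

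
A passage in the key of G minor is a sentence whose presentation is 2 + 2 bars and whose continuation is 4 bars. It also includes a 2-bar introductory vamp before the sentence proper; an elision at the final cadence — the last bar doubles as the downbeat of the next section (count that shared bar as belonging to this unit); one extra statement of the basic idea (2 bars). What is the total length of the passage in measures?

Basic sentence: 2 + 2 + 4 = 8 bars.
8 (basic form) + 2 (introduction) + 2 (extra statement) = 12.
The elision shares a bar with the next section but does not change this unit's count.

12 measures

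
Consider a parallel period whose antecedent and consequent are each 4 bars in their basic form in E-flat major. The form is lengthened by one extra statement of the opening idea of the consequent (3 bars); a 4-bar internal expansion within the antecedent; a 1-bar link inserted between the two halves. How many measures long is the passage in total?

Basic parallel period: 4 + 4 = 8 bars.
8 (basic form) + 3 (extra statement) + 4 (internal expansion) + 1 (link) = 16.

16 measures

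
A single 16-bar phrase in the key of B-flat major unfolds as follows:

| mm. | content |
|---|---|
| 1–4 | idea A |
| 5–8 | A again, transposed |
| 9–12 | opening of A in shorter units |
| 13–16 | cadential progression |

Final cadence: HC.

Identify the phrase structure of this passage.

sentence

Basic idea (bars 1-4) + its repetition (mm. 5-8) form the presentation; fragmentation and cadence (mm. 9–16) form the continuation — the 16-bar whole is a sentence.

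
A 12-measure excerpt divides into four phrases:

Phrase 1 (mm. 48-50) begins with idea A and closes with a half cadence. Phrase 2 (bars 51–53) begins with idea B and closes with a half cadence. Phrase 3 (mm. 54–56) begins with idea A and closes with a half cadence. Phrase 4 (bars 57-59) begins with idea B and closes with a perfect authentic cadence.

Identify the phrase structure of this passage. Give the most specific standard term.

parallel double period

Four phrases in two halves: the first half (measures 48-53) ends with a half cadence, the second (mm. 54-59) with a perfect authentic cadence — a large antecedent–consequent pair, i.e. a double period.
Phrase 3 begins with the same material as phrase 1, making it parallel.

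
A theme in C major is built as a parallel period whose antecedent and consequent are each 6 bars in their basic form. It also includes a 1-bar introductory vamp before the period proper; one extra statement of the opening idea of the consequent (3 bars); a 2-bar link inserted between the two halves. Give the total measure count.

Basic parallel period: 6 + 6 = 12 bars.
12 (basic form) + 1 (introduction) + 3 (extra statement) + 2 (link) = 18.

18 measures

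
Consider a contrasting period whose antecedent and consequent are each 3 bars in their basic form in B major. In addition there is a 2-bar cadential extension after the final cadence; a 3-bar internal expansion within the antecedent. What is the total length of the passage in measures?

Basic contrasting period: 3 + 3 = 6 bars.
6 (basic form) + 2 (cadential extension) + 3 (internal expansion) = 11.

11 measures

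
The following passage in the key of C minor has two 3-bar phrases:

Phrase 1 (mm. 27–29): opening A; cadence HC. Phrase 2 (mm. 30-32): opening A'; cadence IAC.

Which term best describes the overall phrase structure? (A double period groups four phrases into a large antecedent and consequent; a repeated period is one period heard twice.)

Phrase 1 ends with a half cadence (weaker) and phrase 2 with an imperfect authentic cadence (stronger): antecedent + consequent = a period.
The two phrases open with the same material (A / A'), so the period is parallel.

parallel period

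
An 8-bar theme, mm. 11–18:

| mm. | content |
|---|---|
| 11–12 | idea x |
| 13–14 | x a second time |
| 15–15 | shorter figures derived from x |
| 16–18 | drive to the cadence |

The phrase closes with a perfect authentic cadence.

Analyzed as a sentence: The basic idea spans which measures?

measures 11–12

The presentation of a sentence is the basic idea (measures 11–12) plus its repetition (mm. 13-14); the basic idea is therefore mm. 11-12.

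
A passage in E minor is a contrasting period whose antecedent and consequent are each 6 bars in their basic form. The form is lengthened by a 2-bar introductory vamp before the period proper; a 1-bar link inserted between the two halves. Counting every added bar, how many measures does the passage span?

Basic contrasting period: 6 + 6 = 12 bars.
12 (basic form) + 2 (introduction) + 1 (link) = 15.

15 measures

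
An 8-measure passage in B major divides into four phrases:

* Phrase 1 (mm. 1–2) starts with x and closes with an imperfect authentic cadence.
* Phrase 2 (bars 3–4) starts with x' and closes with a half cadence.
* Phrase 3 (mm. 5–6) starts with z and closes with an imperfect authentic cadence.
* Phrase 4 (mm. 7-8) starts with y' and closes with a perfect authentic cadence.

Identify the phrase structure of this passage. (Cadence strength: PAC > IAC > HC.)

contrasting double period

Four phrases in two halves: the first half (mm. 1–4) ends with a half cadence, the second (measures 5–8) with a perfect authentic cadence — a large antecedent–consequent pair, i.e. a double period.
Phrase 3 begins with different material from phrase 1, making it contrasting.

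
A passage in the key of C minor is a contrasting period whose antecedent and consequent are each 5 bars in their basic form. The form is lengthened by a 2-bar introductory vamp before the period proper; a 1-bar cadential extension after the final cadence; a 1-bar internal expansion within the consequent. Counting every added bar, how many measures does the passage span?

14 measures

Basic contrasting period: 5 + 5 = 10 bars.
10 (basic form) + 2 (introduction) + 1 (cadential extension) + 1 (internal expansion) = 14.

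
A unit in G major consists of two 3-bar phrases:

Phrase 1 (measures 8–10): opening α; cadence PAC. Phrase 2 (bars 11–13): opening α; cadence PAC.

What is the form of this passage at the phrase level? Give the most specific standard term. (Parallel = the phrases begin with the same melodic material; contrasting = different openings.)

Both phrases have the same opening (α) and the same cadence (perfect authentic cadence): the second is a restatement, not a consequent, so this is a repeated phrase rather than a period.

repeated phrase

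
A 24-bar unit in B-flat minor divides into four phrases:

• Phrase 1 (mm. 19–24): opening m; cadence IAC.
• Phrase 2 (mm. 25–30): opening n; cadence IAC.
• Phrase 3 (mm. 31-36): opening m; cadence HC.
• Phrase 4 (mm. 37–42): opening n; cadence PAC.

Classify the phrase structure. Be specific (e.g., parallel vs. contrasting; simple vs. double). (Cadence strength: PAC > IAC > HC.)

Four phrases in two halves: the first half (mm. 19–30) ends with an imperfect authentic cadence, the second (mm. 31–42) with a perfect authentic cadence — a large antecedent–consequent pair, i.e. a double period.
Phrase 3 begins with the same material as phrase 1, making it parallel.

parallel double period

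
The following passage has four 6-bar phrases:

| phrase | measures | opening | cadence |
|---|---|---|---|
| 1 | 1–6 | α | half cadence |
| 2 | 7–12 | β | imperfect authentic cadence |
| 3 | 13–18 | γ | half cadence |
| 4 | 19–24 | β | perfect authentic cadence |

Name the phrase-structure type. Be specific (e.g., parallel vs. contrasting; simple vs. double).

contrasting double period

Four phrases in two halves: the first half (mm. 1-12) ends with an imperfect authentic cadence, the second (mm. 13–24) with a perfect authentic cadence — a large antecedent–consequent pair, i.e. a double period.
Phrase 3 begins with different material from phrase 1, making it contrasting.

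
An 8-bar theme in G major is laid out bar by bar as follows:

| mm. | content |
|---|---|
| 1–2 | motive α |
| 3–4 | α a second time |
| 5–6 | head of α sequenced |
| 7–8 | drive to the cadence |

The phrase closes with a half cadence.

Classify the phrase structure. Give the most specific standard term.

Basic idea (bars 1-2) + its repetition (measures 3–4) form the presentation; fragmentation and cadence (bars 5–8) form the continuation — the 8-bar whole is a sentence.

sentence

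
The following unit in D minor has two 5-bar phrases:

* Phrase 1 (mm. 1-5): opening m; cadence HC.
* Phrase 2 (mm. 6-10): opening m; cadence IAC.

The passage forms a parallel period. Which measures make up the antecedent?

measures 1–5

The antecedent is the phrase ending with the weaker cadence (half cadence, phrase 1) and the consequent the one ending more conclusively (imperfect authentic cadence, phrase 2); the antecedent is mm. 1-5.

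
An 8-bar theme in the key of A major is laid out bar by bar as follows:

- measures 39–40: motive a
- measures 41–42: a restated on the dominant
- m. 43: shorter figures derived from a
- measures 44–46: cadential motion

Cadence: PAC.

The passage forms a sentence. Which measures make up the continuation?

measures 43–46

After the presentation (mm. 39–42), the continuation covers the fragmentation through the cadence: mm. 43–46.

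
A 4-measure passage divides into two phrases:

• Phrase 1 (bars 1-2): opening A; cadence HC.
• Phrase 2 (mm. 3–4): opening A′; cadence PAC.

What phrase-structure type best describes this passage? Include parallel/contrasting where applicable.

parallel period

Phrase 1 ends with a half cadence (weaker) and phrase 2 with a perfect authentic cadence (stronger): antecedent + consequent = a period.
The two phrases open with the same material (A / A′), so the period is parallel.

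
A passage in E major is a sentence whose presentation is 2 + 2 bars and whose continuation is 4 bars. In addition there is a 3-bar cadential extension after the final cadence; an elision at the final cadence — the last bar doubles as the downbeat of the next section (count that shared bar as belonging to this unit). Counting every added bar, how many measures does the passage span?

Basic sentence: 2 + 2 + 4 = 8 bars.
8 (basic form) + 3 (cadential extension) = 11.
The elision shares a bar with the next section but does not change this unit's count.

11 measures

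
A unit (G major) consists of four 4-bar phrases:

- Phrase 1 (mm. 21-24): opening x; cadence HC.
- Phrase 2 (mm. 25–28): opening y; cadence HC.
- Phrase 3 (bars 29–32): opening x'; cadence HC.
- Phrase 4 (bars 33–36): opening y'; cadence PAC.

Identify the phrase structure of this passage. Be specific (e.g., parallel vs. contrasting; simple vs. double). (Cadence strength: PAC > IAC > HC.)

parallel double period

Four phrases in two halves: the first half (measures 21–28) ends with a half cadence, the second (mm. 29–36) with a perfect authentic cadence — a large antecedent–consequent pair, i.e. a double period.
Phrase 3 begins with the same material as phrase 1, making it parallel.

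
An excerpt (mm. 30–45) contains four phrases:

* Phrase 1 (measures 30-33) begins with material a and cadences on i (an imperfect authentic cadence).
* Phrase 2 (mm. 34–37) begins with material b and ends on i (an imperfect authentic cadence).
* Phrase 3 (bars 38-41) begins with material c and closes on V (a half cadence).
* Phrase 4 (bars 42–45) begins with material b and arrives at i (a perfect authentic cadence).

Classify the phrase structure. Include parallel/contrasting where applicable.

contrasting double period

Four phrases in two halves: the first half (mm. 30-37) ends with an imperfect authentic cadence, the second (mm. 38-45) with a perfect authentic cadence — a large antecedent–consequent pair, i.e. a double period.
Phrase 3 begins with different material from phrase 1, making it contrasting.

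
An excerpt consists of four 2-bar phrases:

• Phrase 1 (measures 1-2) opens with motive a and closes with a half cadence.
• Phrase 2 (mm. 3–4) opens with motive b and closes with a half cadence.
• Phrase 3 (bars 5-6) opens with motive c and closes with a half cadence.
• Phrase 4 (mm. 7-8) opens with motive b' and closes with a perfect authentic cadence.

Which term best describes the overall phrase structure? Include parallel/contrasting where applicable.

contrasting double period

Four phrases in two halves: the first half (bars 1–4) ends with a half cadence, the second (mm. 5-8) with a perfect authentic cadence — a large antecedent–consequent pair, i.e. a double period.
Phrase 3 begins with different material from phrase 1, making it contrasting.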